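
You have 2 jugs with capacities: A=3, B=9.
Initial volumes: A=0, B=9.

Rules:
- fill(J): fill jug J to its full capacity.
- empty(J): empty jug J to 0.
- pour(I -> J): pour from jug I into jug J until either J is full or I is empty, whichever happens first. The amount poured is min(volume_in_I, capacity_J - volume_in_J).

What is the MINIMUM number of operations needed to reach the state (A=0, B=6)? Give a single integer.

Answer: 2

Derivation:
BFS from (A=0, B=9). One shortest path:
  1. pour(B -> A) -> (A=3 B=6)
  2. empty(A) -> (A=0 B=6)
Reached target in 2 moves.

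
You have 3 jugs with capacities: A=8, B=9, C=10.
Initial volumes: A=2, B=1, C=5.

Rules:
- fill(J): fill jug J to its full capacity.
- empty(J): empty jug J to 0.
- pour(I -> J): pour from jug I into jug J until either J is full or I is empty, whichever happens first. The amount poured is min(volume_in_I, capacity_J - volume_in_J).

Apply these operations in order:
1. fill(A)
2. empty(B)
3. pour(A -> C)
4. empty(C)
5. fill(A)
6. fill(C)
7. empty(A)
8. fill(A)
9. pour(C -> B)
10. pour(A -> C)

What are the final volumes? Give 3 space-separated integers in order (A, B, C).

Answer: 0 9 9

Derivation:
Step 1: fill(A) -> (A=8 B=1 C=5)
Step 2: empty(B) -> (A=8 B=0 C=5)
Step 3: pour(A -> C) -> (A=3 B=0 C=10)
Step 4: empty(C) -> (A=3 B=0 C=0)
Step 5: fill(A) -> (A=8 B=0 C=0)
Step 6: fill(C) -> (A=8 B=0 C=10)
Step 7: empty(A) -> (A=0 B=0 C=10)
Step 8: fill(A) -> (A=8 B=0 C=10)
Step 9: pour(C -> B) -> (A=8 B=9 C=1)
Step 10: pour(A -> C) -> (A=0 B=9 C=9)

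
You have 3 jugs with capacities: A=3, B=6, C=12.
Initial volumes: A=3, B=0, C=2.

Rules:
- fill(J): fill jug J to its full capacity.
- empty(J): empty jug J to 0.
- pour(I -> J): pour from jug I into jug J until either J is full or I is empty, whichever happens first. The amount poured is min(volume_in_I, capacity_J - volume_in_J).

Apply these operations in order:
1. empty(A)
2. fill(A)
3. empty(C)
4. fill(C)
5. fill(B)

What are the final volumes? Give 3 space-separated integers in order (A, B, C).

Answer: 3 6 12

Derivation:
Step 1: empty(A) -> (A=0 B=0 C=2)
Step 2: fill(A) -> (A=3 B=0 C=2)
Step 3: empty(C) -> (A=3 B=0 C=0)
Step 4: fill(C) -> (A=3 B=0 C=12)
Step 5: fill(B) -> (A=3 B=6 C=12)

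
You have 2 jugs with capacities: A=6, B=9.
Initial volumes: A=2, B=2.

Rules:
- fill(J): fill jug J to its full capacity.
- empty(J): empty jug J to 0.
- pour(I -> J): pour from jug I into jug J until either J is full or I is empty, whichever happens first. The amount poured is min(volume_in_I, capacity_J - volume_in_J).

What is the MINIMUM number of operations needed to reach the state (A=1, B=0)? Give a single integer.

Answer: 4

Derivation:
BFS from (A=2, B=2). One shortest path:
  1. pour(A -> B) -> (A=0 B=4)
  2. fill(A) -> (A=6 B=4)
  3. pour(A -> B) -> (A=1 B=9)
  4. empty(B) -> (A=1 B=0)
Reached target in 4 moves.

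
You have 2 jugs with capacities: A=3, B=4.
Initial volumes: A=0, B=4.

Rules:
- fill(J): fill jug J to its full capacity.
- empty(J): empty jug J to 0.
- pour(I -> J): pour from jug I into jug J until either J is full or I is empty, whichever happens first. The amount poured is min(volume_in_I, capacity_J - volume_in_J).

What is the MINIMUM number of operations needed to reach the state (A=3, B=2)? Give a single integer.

BFS from (A=0, B=4). One shortest path:
  1. pour(B -> A) -> (A=3 B=1)
  2. empty(A) -> (A=0 B=1)
  3. pour(B -> A) -> (A=1 B=0)
  4. fill(B) -> (A=1 B=4)
  5. pour(B -> A) -> (A=3 B=2)
Reached target in 5 moves.

Answer: 5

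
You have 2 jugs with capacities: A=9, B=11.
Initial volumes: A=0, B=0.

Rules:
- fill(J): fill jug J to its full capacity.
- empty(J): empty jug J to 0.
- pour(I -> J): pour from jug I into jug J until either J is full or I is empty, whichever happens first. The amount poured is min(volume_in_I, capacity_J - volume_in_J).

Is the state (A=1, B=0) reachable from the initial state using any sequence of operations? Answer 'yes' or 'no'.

Answer: yes

Derivation:
BFS from (A=0, B=0):
  1. fill(A) -> (A=9 B=0)
  2. pour(A -> B) -> (A=0 B=9)
  3. fill(A) -> (A=9 B=9)
  4. pour(A -> B) -> (A=7 B=11)
  5. empty(B) -> (A=7 B=0)
  6. pour(A -> B) -> (A=0 B=7)
  7. fill(A) -> (A=9 B=7)
  8. pour(A -> B) -> (A=5 B=11)
  9. empty(B) -> (A=5 B=0)
  10. pour(A -> B) -> (A=0 B=5)
  11. fill(A) -> (A=9 B=5)
  12. pour(A -> B) -> (A=3 B=11)
  13. empty(B) -> (A=3 B=0)
  14. pour(A -> B) -> (A=0 B=3)
  15. fill(A) -> (A=9 B=3)
  16. pour(A -> B) -> (A=1 B=11)
  17. empty(B) -> (A=1 B=0)
Target reached → yes.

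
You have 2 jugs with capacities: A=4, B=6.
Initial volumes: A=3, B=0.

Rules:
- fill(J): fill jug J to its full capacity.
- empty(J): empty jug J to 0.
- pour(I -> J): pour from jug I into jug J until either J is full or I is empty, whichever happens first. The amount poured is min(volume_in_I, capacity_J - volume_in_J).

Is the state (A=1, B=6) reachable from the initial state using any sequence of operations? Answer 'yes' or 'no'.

BFS from (A=3, B=0):
  1. pour(A -> B) -> (A=0 B=3)
  2. fill(A) -> (A=4 B=3)
  3. pour(A -> B) -> (A=1 B=6)
Target reached → yes.

Answer: yes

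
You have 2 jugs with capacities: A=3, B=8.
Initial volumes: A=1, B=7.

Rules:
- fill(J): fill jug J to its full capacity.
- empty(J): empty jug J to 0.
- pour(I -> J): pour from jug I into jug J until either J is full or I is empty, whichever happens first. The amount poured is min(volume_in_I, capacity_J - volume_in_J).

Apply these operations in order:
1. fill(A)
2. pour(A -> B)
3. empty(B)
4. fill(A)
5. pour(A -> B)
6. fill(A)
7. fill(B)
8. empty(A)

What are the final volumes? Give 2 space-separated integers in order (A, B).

Step 1: fill(A) -> (A=3 B=7)
Step 2: pour(A -> B) -> (A=2 B=8)
Step 3: empty(B) -> (A=2 B=0)
Step 4: fill(A) -> (A=3 B=0)
Step 5: pour(A -> B) -> (A=0 B=3)
Step 6: fill(A) -> (A=3 B=3)
Step 7: fill(B) -> (A=3 B=8)
Step 8: empty(A) -> (A=0 B=8)

Answer: 0 8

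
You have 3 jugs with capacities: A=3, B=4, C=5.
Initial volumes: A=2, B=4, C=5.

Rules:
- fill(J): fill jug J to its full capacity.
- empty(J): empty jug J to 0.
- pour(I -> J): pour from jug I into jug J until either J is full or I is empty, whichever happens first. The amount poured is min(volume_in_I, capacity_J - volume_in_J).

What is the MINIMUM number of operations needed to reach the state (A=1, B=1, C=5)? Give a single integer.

Answer: 5

Derivation:
BFS from (A=2, B=4, C=5). One shortest path:
  1. fill(A) -> (A=3 B=4 C=5)
  2. empty(C) -> (A=3 B=4 C=0)
  3. pour(A -> C) -> (A=0 B=4 C=3)
  4. pour(B -> A) -> (A=3 B=1 C=3)
  5. pour(A -> C) -> (A=1 B=1 C=5)
Reached target in 5 moves.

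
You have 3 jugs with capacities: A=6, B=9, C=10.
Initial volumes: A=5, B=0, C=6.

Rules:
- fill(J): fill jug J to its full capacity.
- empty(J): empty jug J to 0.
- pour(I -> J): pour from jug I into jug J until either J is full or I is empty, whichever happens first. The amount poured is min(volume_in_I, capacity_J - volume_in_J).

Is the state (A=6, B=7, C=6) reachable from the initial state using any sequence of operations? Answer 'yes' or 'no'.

Answer: yes

Derivation:
BFS from (A=5, B=0, C=6):
  1. fill(A) -> (A=6 B=0 C=6)
  2. pour(C -> B) -> (A=6 B=6 C=0)
  3. fill(C) -> (A=6 B=6 C=10)
  4. pour(C -> B) -> (A=6 B=9 C=7)
  5. empty(B) -> (A=6 B=0 C=7)
  6. pour(C -> B) -> (A=6 B=7 C=0)
  7. pour(A -> C) -> (A=0 B=7 C=6)
  8. fill(A) -> (A=6 B=7 C=6)
Target reached → yes.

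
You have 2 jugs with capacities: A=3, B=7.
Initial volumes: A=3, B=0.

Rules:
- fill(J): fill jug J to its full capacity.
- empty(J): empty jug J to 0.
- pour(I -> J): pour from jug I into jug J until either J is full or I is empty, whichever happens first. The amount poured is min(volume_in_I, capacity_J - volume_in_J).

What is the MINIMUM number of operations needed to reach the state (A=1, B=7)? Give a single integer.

Answer: 8

Derivation:
BFS from (A=3, B=0). One shortest path:
  1. empty(A) -> (A=0 B=0)
  2. fill(B) -> (A=0 B=7)
  3. pour(B -> A) -> (A=3 B=4)
  4. empty(A) -> (A=0 B=4)
  5. pour(B -> A) -> (A=3 B=1)
  6. empty(A) -> (A=0 B=1)
  7. pour(B -> A) -> (A=1 B=0)
  8. fill(B) -> (A=1 B=7)
Reached target in 8 moves.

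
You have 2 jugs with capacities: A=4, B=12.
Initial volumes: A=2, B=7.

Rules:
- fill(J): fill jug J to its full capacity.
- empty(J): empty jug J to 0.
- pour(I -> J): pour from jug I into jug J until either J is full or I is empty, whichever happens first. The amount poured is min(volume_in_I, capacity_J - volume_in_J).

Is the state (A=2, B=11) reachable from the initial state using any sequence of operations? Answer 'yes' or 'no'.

BFS explored all 33 reachable states.
Reachable set includes: (0,0), (0,1), (0,2), (0,3), (0,4), (0,5), (0,6), (0,7), (0,8), (0,9), (0,10), (0,11) ...
Target (A=2, B=11) not in reachable set → no.

Answer: no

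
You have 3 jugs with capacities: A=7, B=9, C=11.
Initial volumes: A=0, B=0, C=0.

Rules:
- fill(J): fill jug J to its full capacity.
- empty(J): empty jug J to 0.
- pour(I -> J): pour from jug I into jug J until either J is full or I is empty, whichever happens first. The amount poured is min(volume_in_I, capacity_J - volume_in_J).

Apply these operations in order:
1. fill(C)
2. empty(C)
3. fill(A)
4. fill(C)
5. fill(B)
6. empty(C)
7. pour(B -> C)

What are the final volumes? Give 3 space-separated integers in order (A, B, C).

Answer: 7 0 9

Derivation:
Step 1: fill(C) -> (A=0 B=0 C=11)
Step 2: empty(C) -> (A=0 B=0 C=0)
Step 3: fill(A) -> (A=7 B=0 C=0)
Step 4: fill(C) -> (A=7 B=0 C=11)
Step 5: fill(B) -> (A=7 B=9 C=11)
Step 6: empty(C) -> (A=7 B=9 C=0)
Step 7: pour(B -> C) -> (A=7 B=0 C=9)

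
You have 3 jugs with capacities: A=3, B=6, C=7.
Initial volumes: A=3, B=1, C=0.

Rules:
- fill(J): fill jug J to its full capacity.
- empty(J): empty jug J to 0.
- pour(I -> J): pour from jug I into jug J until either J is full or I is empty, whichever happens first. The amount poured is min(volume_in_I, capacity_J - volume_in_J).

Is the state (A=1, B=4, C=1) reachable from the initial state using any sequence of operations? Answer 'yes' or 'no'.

Answer: no

Derivation:
BFS explored all 164 reachable states.
Reachable set includes: (0,0,0), (0,0,1), (0,0,2), (0,0,3), (0,0,4), (0,0,5), (0,0,6), (0,0,7), (0,1,0), (0,1,1), (0,1,2), (0,1,3) ...
Target (A=1, B=4, C=1) not in reachable set → no.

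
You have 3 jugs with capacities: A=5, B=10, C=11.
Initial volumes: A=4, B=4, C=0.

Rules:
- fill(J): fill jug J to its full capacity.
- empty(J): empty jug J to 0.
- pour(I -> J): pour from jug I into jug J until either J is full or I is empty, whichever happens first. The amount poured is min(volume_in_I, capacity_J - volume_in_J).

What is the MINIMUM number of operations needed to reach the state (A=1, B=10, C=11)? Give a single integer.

BFS from (A=4, B=4, C=0). One shortest path:
  1. empty(A) -> (A=0 B=4 C=0)
  2. empty(B) -> (A=0 B=0 C=0)
  3. fill(C) -> (A=0 B=0 C=11)
  4. pour(C -> B) -> (A=0 B=10 C=1)
  5. pour(C -> A) -> (A=1 B=10 C=0)
  6. fill(C) -> (A=1 B=10 C=11)
Reached target in 6 moves.

Answer: 6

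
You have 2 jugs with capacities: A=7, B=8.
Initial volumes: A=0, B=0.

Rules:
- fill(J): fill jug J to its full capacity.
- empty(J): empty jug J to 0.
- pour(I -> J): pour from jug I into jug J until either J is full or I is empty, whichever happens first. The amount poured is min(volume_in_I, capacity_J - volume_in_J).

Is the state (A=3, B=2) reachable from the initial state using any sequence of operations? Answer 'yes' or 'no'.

Answer: no

Derivation:
BFS explored all 30 reachable states.
Reachable set includes: (0,0), (0,1), (0,2), (0,3), (0,4), (0,5), (0,6), (0,7), (0,8), (1,0), (1,8), (2,0) ...
Target (A=3, B=2) not in reachable set → no.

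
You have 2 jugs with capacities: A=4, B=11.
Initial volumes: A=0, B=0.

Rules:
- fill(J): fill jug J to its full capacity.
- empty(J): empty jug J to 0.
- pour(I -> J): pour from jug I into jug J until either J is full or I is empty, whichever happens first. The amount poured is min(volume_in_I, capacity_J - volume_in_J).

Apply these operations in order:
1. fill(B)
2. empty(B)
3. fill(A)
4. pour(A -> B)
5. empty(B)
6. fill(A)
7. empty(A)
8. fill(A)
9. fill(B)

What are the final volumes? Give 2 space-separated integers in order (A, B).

Step 1: fill(B) -> (A=0 B=11)
Step 2: empty(B) -> (A=0 B=0)
Step 3: fill(A) -> (A=4 B=0)
Step 4: pour(A -> B) -> (A=0 B=4)
Step 5: empty(B) -> (A=0 B=0)
Step 6: fill(A) -> (A=4 B=0)
Step 7: empty(A) -> (A=0 B=0)
Step 8: fill(A) -> (A=4 B=0)
Step 9: fill(B) -> (A=4 B=11)

Answer: 4 11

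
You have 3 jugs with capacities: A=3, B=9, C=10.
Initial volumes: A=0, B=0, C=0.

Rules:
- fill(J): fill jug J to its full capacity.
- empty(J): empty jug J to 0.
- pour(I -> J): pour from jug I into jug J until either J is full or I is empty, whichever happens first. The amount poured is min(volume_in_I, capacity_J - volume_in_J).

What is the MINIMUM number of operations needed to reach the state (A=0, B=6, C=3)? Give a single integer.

Answer: 3

Derivation:
BFS from (A=0, B=0, C=0). One shortest path:
  1. fill(B) -> (A=0 B=9 C=0)
  2. pour(B -> A) -> (A=3 B=6 C=0)
  3. pour(A -> C) -> (A=0 B=6 C=3)
Reached target in 3 moves.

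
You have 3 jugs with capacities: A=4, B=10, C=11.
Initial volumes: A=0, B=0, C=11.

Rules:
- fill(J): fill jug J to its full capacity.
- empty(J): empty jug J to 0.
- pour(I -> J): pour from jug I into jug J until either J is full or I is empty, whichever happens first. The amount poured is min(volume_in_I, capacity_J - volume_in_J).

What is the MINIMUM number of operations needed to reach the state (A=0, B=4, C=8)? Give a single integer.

Answer: 6

Derivation:
BFS from (A=0, B=0, C=11). One shortest path:
  1. pour(C -> A) -> (A=4 B=0 C=7)
  2. pour(C -> B) -> (A=4 B=7 C=0)
  3. fill(C) -> (A=4 B=7 C=11)
  4. pour(C -> B) -> (A=4 B=10 C=8)
  5. empty(B) -> (A=4 B=0 C=8)
  6. pour(A -> B) -> (A=0 B=4 C=8)
Reached target in 6 moves.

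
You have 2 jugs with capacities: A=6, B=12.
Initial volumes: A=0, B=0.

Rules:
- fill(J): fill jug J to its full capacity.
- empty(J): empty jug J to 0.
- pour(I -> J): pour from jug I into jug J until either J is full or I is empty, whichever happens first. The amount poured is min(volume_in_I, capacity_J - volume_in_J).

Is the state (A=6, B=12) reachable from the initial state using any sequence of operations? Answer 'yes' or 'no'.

Answer: yes

Derivation:
BFS from (A=0, B=0):
  1. fill(A) -> (A=6 B=0)
  2. fill(B) -> (A=6 B=12)
Target reached → yes.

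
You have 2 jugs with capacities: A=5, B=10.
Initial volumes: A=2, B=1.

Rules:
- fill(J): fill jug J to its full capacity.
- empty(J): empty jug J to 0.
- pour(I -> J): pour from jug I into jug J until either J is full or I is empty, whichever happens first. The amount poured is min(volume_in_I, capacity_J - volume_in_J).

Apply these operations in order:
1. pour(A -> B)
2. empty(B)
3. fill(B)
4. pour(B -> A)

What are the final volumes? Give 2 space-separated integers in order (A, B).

Answer: 5 5

Derivation:
Step 1: pour(A -> B) -> (A=0 B=3)
Step 2: empty(B) -> (A=0 B=0)
Step 3: fill(B) -> (A=0 B=10)
Step 4: pour(B -> A) -> (A=5 B=5)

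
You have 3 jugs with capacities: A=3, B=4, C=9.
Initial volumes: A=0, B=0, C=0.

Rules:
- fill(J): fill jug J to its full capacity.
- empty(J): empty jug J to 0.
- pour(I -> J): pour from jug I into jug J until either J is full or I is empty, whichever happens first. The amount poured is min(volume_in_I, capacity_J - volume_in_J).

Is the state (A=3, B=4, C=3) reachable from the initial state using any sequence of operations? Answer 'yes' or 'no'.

Answer: yes

Derivation:
BFS from (A=0, B=0, C=0):
  1. fill(A) -> (A=3 B=0 C=0)
  2. fill(B) -> (A=3 B=4 C=0)
  3. pour(A -> C) -> (A=0 B=4 C=3)
  4. fill(A) -> (A=3 B=4 C=3)
Target reached → yes.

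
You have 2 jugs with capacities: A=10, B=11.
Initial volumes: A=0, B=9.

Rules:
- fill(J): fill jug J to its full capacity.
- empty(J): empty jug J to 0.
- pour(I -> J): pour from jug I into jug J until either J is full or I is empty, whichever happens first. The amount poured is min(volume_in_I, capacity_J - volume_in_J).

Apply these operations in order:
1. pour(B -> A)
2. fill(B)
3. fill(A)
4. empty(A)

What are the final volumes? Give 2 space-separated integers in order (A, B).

Answer: 0 11

Derivation:
Step 1: pour(B -> A) -> (A=9 B=0)
Step 2: fill(B) -> (A=9 B=11)
Step 3: fill(A) -> (A=10 B=11)
Step 4: empty(A) -> (A=0 B=11)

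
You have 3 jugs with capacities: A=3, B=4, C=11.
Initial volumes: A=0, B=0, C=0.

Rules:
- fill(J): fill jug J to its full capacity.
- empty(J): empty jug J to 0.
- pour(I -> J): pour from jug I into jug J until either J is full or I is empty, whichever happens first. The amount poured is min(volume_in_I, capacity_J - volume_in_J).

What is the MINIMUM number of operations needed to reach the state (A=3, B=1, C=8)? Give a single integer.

Answer: 5

Derivation:
BFS from (A=0, B=0, C=0). One shortest path:
  1. fill(B) -> (A=0 B=4 C=0)
  2. fill(C) -> (A=0 B=4 C=11)
  3. pour(B -> A) -> (A=3 B=1 C=11)
  4. empty(A) -> (A=0 B=1 C=11)
  5. pour(C -> A) -> (A=3 B=1 C=8)
Reached target in 5 moves.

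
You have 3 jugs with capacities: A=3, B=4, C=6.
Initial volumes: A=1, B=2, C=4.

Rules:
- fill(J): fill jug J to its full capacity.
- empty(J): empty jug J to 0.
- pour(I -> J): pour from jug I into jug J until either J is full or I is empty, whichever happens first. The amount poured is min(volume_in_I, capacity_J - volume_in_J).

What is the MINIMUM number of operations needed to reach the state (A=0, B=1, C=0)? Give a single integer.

BFS from (A=1, B=2, C=4). One shortest path:
  1. empty(B) -> (A=1 B=0 C=4)
  2. empty(C) -> (A=1 B=0 C=0)
  3. pour(A -> B) -> (A=0 B=1 C=0)
Reached target in 3 moves.

Answer: 3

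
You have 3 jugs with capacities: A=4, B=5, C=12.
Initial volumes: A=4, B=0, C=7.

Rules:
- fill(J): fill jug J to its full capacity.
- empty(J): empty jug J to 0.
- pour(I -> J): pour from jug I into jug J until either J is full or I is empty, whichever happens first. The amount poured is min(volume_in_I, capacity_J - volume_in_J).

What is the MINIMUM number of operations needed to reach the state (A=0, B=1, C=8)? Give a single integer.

BFS from (A=4, B=0, C=7). One shortest path:
  1. fill(B) -> (A=4 B=5 C=7)
  2. empty(C) -> (A=4 B=5 C=0)
  3. pour(A -> C) -> (A=0 B=5 C=4)
  4. pour(B -> A) -> (A=4 B=1 C=4)
  5. pour(A -> C) -> (A=0 B=1 C=8)
Reached target in 5 moves.

Answer: 5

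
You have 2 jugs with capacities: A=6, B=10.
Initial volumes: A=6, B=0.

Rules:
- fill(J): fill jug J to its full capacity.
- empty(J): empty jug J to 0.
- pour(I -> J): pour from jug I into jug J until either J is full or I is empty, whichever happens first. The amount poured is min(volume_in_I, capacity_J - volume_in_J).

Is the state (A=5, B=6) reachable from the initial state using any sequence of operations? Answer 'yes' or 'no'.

BFS explored all 16 reachable states.
Reachable set includes: (0,0), (0,2), (0,4), (0,6), (0,8), (0,10), (2,0), (2,10), (4,0), (4,10), (6,0), (6,2) ...
Target (A=5, B=6) not in reachable set → no.

Answer: no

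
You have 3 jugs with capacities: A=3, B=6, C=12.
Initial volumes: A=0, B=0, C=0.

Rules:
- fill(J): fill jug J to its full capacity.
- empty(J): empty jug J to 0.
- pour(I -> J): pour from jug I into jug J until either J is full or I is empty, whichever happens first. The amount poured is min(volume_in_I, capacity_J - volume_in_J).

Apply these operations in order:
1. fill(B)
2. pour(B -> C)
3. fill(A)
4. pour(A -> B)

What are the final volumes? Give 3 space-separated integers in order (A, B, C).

Answer: 0 3 6

Derivation:
Step 1: fill(B) -> (A=0 B=6 C=0)
Step 2: pour(B -> C) -> (A=0 B=0 C=6)
Step 3: fill(A) -> (A=3 B=0 C=6)
Step 4: pour(A -> B) -> (A=0 B=3 C=6)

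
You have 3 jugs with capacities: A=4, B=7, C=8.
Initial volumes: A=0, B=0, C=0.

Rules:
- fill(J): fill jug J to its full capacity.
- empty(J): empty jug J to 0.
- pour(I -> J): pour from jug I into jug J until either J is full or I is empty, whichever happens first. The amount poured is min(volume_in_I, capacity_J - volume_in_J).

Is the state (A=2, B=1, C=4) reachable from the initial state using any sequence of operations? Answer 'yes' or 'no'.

Answer: no

Derivation:
BFS explored all 234 reachable states.
Reachable set includes: (0,0,0), (0,0,1), (0,0,2), (0,0,3), (0,0,4), (0,0,5), (0,0,6), (0,0,7), (0,0,8), (0,1,0), (0,1,1), (0,1,2) ...
Target (A=2, B=1, C=4) not in reachable set → no.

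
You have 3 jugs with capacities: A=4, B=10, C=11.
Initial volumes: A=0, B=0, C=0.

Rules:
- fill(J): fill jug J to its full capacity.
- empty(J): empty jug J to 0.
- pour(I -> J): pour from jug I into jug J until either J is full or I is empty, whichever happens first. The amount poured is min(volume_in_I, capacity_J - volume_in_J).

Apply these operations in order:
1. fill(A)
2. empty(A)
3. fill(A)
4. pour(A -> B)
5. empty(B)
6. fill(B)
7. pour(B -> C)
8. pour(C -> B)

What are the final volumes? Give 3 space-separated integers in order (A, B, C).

Step 1: fill(A) -> (A=4 B=0 C=0)
Step 2: empty(A) -> (A=0 B=0 C=0)
Step 3: fill(A) -> (A=4 B=0 C=0)
Step 4: pour(A -> B) -> (A=0 B=4 C=0)
Step 5: empty(B) -> (A=0 B=0 C=0)
Step 6: fill(B) -> (A=0 B=10 C=0)
Step 7: pour(B -> C) -> (A=0 B=0 C=10)
Step 8: pour(C -> B) -> (A=0 B=10 C=0)

Answer: 0 10 0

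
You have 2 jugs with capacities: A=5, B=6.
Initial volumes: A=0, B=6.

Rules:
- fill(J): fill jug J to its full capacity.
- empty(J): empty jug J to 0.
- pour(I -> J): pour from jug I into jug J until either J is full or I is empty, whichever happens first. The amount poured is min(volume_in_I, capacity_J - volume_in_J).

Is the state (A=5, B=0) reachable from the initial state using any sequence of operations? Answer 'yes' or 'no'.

BFS from (A=0, B=6):
  1. fill(A) -> (A=5 B=6)
  2. empty(B) -> (A=5 B=0)
Target reached → yes.

Answer: yes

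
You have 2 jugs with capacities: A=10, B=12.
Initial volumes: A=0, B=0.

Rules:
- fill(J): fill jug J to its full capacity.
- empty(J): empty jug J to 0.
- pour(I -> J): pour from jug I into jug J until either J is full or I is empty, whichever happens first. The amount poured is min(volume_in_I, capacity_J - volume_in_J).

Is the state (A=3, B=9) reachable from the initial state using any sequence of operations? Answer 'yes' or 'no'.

Answer: no

Derivation:
BFS explored all 22 reachable states.
Reachable set includes: (0,0), (0,2), (0,4), (0,6), (0,8), (0,10), (0,12), (2,0), (2,12), (4,0), (4,12), (6,0) ...
Target (A=3, B=9) not in reachable set → no.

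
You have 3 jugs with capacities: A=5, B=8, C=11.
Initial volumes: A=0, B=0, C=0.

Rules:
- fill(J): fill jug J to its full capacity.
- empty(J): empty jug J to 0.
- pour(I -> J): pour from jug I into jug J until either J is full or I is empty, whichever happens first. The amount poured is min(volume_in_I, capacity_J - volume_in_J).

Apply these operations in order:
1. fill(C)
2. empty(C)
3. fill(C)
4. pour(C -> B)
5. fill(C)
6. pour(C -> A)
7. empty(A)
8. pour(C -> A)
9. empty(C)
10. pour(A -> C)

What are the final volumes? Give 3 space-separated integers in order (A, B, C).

Answer: 0 8 5

Derivation:
Step 1: fill(C) -> (A=0 B=0 C=11)
Step 2: empty(C) -> (A=0 B=0 C=0)
Step 3: fill(C) -> (A=0 B=0 C=11)
Step 4: pour(C -> B) -> (A=0 B=8 C=3)
Step 5: fill(C) -> (A=0 B=8 C=11)
Step 6: pour(C -> A) -> (A=5 B=8 C=6)
Step 7: empty(A) -> (A=0 B=8 C=6)
Step 8: pour(C -> A) -> (A=5 B=8 C=1)
Step 9: empty(C) -> (A=5 B=8 C=0)
Step 10: pour(A -> C) -> (A=0 B=8 C=5)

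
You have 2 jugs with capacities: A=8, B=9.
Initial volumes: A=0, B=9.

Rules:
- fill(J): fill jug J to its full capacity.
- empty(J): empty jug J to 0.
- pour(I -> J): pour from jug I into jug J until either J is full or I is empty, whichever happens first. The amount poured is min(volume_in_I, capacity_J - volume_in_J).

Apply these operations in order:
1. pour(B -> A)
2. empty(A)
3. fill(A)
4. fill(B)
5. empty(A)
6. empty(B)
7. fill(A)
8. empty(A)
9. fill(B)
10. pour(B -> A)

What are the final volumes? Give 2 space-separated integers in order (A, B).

Step 1: pour(B -> A) -> (A=8 B=1)
Step 2: empty(A) -> (A=0 B=1)
Step 3: fill(A) -> (A=8 B=1)
Step 4: fill(B) -> (A=8 B=9)
Step 5: empty(A) -> (A=0 B=9)
Step 6: empty(B) -> (A=0 B=0)
Step 7: fill(A) -> (A=8 B=0)
Step 8: empty(A) -> (A=0 B=0)
Step 9: fill(B) -> (A=0 B=9)
Step 10: pour(B -> A) -> (A=8 B=1)

Answer: 8 1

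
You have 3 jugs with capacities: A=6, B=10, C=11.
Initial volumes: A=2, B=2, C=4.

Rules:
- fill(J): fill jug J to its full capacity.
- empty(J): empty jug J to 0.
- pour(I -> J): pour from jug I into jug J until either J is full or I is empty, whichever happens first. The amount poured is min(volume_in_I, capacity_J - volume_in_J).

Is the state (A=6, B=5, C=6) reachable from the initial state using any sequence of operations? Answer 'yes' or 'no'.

BFS from (A=2, B=2, C=4):
  1. fill(A) -> (A=6 B=2 C=4)
  2. pour(B -> C) -> (A=6 B=0 C=6)
  3. fill(B) -> (A=6 B=10 C=6)
  4. pour(B -> C) -> (A=6 B=5 C=11)
  5. empty(C) -> (A=6 B=5 C=0)
  6. pour(A -> C) -> (A=0 B=5 C=6)
  7. fill(A) -> (A=6 B=5 C=6)
Target reached → yes.

Answer: yes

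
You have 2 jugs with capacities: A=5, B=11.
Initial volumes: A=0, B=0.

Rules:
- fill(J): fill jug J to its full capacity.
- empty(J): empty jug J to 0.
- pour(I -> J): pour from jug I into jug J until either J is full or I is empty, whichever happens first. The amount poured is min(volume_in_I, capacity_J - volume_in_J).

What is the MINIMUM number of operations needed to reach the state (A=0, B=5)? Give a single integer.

BFS from (A=0, B=0). One shortest path:
  1. fill(A) -> (A=5 B=0)
  2. pour(A -> B) -> (A=0 B=5)
Reached target in 2 moves.

Answer: 2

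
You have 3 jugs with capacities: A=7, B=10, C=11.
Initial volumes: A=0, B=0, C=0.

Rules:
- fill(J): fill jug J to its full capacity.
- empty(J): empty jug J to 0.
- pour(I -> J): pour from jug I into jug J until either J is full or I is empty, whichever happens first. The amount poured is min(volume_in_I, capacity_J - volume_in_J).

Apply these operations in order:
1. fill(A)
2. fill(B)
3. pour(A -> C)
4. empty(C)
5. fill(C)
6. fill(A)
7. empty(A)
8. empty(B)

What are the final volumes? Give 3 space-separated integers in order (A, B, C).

Step 1: fill(A) -> (A=7 B=0 C=0)
Step 2: fill(B) -> (A=7 B=10 C=0)
Step 3: pour(A -> C) -> (A=0 B=10 C=7)
Step 4: empty(C) -> (A=0 B=10 C=0)
Step 5: fill(C) -> (A=0 B=10 C=11)
Step 6: fill(A) -> (A=7 B=10 C=11)
Step 7: empty(A) -> (A=0 B=10 C=11)
Step 8: empty(B) -> (A=0 B=0 C=11)

Answer: 0 0 11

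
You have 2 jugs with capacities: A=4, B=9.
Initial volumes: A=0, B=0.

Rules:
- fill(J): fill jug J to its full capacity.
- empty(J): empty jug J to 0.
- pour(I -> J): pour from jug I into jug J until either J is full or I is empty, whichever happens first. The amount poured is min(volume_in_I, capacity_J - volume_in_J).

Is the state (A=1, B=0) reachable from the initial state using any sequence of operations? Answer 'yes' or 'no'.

BFS from (A=0, B=0):
  1. fill(B) -> (A=0 B=9)
  2. pour(B -> A) -> (A=4 B=5)
  3. empty(A) -> (A=0 B=5)
  4. pour(B -> A) -> (A=4 B=1)
  5. empty(A) -> (A=0 B=1)
  6. pour(B -> A) -> (A=1 B=0)
Target reached → yes.

Answer: yes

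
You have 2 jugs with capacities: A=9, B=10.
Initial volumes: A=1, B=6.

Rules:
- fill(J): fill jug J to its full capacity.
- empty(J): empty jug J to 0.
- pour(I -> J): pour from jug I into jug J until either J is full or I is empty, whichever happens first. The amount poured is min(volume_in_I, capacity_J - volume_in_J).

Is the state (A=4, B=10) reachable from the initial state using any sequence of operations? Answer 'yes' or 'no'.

BFS from (A=1, B=6):
  1. fill(A) -> (A=9 B=6)
  2. pour(A -> B) -> (A=5 B=10)
  3. empty(B) -> (A=5 B=0)
  4. pour(A -> B) -> (A=0 B=5)
  5. fill(A) -> (A=9 B=5)
  6. pour(A -> B) -> (A=4 B=10)
Target reached → yes.

Answer: yes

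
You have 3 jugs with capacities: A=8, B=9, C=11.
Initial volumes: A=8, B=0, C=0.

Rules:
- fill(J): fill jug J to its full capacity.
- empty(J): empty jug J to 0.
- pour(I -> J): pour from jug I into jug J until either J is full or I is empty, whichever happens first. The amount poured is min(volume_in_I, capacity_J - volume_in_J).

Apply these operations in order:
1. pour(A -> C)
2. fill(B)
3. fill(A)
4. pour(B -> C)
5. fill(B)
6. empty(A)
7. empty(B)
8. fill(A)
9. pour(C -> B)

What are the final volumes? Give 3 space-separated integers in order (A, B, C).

Step 1: pour(A -> C) -> (A=0 B=0 C=8)
Step 2: fill(B) -> (A=0 B=9 C=8)
Step 3: fill(A) -> (A=8 B=9 C=8)
Step 4: pour(B -> C) -> (A=8 B=6 C=11)
Step 5: fill(B) -> (A=8 B=9 C=11)
Step 6: empty(A) -> (A=0 B=9 C=11)
Step 7: empty(B) -> (A=0 B=0 C=11)
Step 8: fill(A) -> (A=8 B=0 C=11)
Step 9: pour(C -> B) -> (A=8 B=9 C=2)

Answer: 8 9 2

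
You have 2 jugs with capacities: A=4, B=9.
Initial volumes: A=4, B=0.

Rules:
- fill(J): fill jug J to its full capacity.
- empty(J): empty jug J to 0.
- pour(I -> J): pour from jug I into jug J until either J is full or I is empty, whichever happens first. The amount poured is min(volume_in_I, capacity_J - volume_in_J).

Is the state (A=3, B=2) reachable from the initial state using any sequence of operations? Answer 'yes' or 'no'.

Answer: no

Derivation:
BFS explored all 26 reachable states.
Reachable set includes: (0,0), (0,1), (0,2), (0,3), (0,4), (0,5), (0,6), (0,7), (0,8), (0,9), (1,0), (1,9) ...
Target (A=3, B=2) not in reachable set → no.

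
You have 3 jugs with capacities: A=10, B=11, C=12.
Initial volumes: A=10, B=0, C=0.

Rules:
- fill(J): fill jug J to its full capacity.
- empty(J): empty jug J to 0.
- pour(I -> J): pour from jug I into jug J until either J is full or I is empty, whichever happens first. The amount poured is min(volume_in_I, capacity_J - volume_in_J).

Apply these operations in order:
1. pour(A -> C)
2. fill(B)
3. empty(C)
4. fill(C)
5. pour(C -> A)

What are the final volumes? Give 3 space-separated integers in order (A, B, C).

Step 1: pour(A -> C) -> (A=0 B=0 C=10)
Step 2: fill(B) -> (A=0 B=11 C=10)
Step 3: empty(C) -> (A=0 B=11 C=0)
Step 4: fill(C) -> (A=0 B=11 C=12)
Step 5: pour(C -> A) -> (A=10 B=11 C=2)

Answer: 10 11 2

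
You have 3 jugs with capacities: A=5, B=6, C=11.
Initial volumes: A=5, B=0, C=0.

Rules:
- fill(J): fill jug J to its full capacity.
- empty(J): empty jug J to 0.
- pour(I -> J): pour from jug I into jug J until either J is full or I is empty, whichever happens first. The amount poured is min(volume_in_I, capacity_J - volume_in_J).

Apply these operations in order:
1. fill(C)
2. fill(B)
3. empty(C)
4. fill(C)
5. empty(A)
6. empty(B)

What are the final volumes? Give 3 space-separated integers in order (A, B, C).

Step 1: fill(C) -> (A=5 B=0 C=11)
Step 2: fill(B) -> (A=5 B=6 C=11)
Step 3: empty(C) -> (A=5 B=6 C=0)
Step 4: fill(C) -> (A=5 B=6 C=11)
Step 5: empty(A) -> (A=0 B=6 C=11)
Step 6: empty(B) -> (A=0 B=0 C=11)

Answer: 0 0 11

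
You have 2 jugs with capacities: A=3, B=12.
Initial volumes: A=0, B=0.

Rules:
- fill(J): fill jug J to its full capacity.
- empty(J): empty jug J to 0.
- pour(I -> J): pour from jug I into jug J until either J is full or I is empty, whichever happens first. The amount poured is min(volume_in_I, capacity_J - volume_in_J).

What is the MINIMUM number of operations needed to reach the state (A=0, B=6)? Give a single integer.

BFS from (A=0, B=0). One shortest path:
  1. fill(A) -> (A=3 B=0)
  2. pour(A -> B) -> (A=0 B=3)
  3. fill(A) -> (A=3 B=3)
  4. pour(A -> B) -> (A=0 B=6)
Reached target in 4 moves.

Answer: 4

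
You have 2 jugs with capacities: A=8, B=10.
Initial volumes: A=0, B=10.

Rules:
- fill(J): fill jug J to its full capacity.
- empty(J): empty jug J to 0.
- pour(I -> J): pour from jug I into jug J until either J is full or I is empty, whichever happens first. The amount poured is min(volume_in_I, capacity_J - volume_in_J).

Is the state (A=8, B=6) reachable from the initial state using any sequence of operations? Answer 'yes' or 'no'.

BFS from (A=0, B=10):
  1. fill(A) -> (A=8 B=10)
  2. empty(B) -> (A=8 B=0)
  3. pour(A -> B) -> (A=0 B=8)
  4. fill(A) -> (A=8 B=8)
  5. pour(A -> B) -> (A=6 B=10)
  6. empty(B) -> (A=6 B=0)
  7. pour(A -> B) -> (A=0 B=6)
  8. fill(A) -> (A=8 B=6)
Target reached → yes.

Answer: yes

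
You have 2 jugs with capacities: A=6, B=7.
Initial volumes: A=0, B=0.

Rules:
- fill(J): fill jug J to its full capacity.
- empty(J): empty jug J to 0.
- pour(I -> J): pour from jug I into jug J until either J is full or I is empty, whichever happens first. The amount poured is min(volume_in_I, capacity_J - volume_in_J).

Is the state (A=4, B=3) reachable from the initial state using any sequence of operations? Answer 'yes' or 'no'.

Answer: no

Derivation:
BFS explored all 26 reachable states.
Reachable set includes: (0,0), (0,1), (0,2), (0,3), (0,4), (0,5), (0,6), (0,7), (1,0), (1,7), (2,0), (2,7) ...
Target (A=4, B=3) not in reachable set → no.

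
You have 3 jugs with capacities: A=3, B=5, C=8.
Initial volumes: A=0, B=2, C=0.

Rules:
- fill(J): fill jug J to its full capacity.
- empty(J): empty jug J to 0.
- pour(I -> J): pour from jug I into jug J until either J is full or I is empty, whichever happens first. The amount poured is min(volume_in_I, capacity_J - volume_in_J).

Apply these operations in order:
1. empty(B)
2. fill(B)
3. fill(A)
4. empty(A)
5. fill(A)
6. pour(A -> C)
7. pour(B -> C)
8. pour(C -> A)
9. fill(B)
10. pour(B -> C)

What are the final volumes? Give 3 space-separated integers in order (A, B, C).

Answer: 3 2 8

Derivation:
Step 1: empty(B) -> (A=0 B=0 C=0)
Step 2: fill(B) -> (A=0 B=5 C=0)
Step 3: fill(A) -> (A=3 B=5 C=0)
Step 4: empty(A) -> (A=0 B=5 C=0)
Step 5: fill(A) -> (A=3 B=5 C=0)
Step 6: pour(A -> C) -> (A=0 B=5 C=3)
Step 7: pour(B -> C) -> (A=0 B=0 C=8)
Step 8: pour(C -> A) -> (A=3 B=0 C=5)
Step 9: fill(B) -> (A=3 B=5 C=5)
Step 10: pour(B -> C) -> (A=3 B=2 C=8)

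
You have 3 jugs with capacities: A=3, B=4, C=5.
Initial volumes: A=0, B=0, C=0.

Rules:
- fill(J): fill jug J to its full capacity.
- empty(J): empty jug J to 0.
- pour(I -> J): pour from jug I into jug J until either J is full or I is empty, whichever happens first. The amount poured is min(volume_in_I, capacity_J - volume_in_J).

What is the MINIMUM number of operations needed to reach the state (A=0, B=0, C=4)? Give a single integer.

Answer: 2

Derivation:
BFS from (A=0, B=0, C=0). One shortest path:
  1. fill(B) -> (A=0 B=4 C=0)
  2. pour(B -> C) -> (A=0 B=0 C=4)
Reached target in 2 moves.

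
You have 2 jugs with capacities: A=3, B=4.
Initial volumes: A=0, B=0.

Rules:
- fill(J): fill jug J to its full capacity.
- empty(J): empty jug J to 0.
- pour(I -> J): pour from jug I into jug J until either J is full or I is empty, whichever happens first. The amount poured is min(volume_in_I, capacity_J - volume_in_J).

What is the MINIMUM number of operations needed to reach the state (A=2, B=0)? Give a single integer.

BFS from (A=0, B=0). One shortest path:
  1. fill(A) -> (A=3 B=0)
  2. pour(A -> B) -> (A=0 B=3)
  3. fill(A) -> (A=3 B=3)
  4. pour(A -> B) -> (A=2 B=4)
  5. empty(B) -> (A=2 B=0)
Reached target in 5 moves.

Answer: 5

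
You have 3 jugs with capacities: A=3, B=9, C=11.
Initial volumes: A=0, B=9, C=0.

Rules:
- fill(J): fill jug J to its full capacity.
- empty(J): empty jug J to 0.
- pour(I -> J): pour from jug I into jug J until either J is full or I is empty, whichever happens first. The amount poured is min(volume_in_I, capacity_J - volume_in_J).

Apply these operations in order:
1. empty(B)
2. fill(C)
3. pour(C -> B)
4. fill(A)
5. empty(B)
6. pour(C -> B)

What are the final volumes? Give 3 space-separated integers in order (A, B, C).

Step 1: empty(B) -> (A=0 B=0 C=0)
Step 2: fill(C) -> (A=0 B=0 C=11)
Step 3: pour(C -> B) -> (A=0 B=9 C=2)
Step 4: fill(A) -> (A=3 B=9 C=2)
Step 5: empty(B) -> (A=3 B=0 C=2)
Step 6: pour(C -> B) -> (A=3 B=2 C=0)

Answer: 3 2 0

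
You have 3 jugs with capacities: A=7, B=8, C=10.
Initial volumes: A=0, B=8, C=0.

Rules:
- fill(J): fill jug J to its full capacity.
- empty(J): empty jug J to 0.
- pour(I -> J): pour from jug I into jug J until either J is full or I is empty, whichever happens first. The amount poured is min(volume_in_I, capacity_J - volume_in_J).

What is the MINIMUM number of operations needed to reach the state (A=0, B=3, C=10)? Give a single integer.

Answer: 6

Derivation:
BFS from (A=0, B=8, C=0). One shortest path:
  1. empty(B) -> (A=0 B=0 C=0)
  2. fill(C) -> (A=0 B=0 C=10)
  3. pour(C -> A) -> (A=7 B=0 C=3)
  4. empty(A) -> (A=0 B=0 C=3)
  5. pour(C -> B) -> (A=0 B=3 C=0)
  6. fill(C) -> (A=0 B=3 C=10)
Reached target in 6 moves.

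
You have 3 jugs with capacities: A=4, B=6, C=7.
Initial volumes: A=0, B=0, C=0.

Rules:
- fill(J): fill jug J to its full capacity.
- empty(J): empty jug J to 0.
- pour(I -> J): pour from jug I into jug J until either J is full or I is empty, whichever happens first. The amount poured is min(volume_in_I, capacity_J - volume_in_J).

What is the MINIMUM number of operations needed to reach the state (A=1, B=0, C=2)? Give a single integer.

BFS from (A=0, B=0, C=0). One shortest path:
  1. fill(C) -> (A=0 B=0 C=7)
  2. pour(C -> B) -> (A=0 B=6 C=1)
  3. pour(B -> A) -> (A=4 B=2 C=1)
  4. empty(A) -> (A=0 B=2 C=1)
  5. pour(C -> A) -> (A=1 B=2 C=0)
  6. pour(B -> C) -> (A=1 B=0 C=2)
Reached target in 6 moves.

Answer: 6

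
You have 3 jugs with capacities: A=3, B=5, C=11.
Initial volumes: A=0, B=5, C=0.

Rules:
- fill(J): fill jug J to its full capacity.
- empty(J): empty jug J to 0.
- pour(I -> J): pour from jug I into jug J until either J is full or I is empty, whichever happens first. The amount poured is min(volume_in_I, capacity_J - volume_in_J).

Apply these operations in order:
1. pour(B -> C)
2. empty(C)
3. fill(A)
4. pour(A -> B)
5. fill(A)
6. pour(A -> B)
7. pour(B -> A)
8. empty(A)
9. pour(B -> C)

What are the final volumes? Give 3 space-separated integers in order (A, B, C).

Step 1: pour(B -> C) -> (A=0 B=0 C=5)
Step 2: empty(C) -> (A=0 B=0 C=0)
Step 3: fill(A) -> (A=3 B=0 C=0)
Step 4: pour(A -> B) -> (A=0 B=3 C=0)
Step 5: fill(A) -> (A=3 B=3 C=0)
Step 6: pour(A -> B) -> (A=1 B=5 C=0)
Step 7: pour(B -> A) -> (A=3 B=3 C=0)
Step 8: empty(A) -> (A=0 B=3 C=0)
Step 9: pour(B -> C) -> (A=0 B=0 C=3)

Answer: 0 0 3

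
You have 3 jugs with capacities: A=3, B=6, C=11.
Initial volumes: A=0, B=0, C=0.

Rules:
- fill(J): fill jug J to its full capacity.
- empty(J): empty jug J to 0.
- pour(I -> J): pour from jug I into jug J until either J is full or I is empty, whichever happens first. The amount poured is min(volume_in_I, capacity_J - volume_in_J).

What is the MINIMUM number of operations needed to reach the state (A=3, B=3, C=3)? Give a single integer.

Answer: 4

Derivation:
BFS from (A=0, B=0, C=0). One shortest path:
  1. fill(A) -> (A=3 B=0 C=0)
  2. fill(B) -> (A=3 B=6 C=0)
  3. pour(A -> C) -> (A=0 B=6 C=3)
  4. pour(B -> A) -> (A=3 B=3 C=3)
Reached target in 4 moves.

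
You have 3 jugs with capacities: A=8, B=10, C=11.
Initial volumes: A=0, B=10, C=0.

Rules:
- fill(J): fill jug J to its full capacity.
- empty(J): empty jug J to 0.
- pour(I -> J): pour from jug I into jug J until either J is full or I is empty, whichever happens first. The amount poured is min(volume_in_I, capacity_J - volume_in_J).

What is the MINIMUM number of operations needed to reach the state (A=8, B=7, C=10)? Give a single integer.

BFS from (A=0, B=10, C=0). One shortest path:
  1. fill(A) -> (A=8 B=10 C=0)
  2. pour(A -> C) -> (A=0 B=10 C=8)
  3. fill(A) -> (A=8 B=10 C=8)
  4. pour(A -> C) -> (A=5 B=10 C=11)
  5. empty(C) -> (A=5 B=10 C=0)
  6. pour(B -> C) -> (A=5 B=0 C=10)
  7. fill(B) -> (A=5 B=10 C=10)
  8. pour(B -> A) -> (A=8 B=7 C=10)
Reached target in 8 moves.

Answer: 8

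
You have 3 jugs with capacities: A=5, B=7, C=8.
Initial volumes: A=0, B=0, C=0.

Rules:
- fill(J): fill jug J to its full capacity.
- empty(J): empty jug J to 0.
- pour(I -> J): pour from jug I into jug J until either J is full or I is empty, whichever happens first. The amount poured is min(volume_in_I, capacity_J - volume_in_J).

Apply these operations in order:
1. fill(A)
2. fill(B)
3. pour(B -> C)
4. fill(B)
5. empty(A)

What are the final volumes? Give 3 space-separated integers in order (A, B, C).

Answer: 0 7 7

Derivation:
Step 1: fill(A) -> (A=5 B=0 C=0)
Step 2: fill(B) -> (A=5 B=7 C=0)
Step 3: pour(B -> C) -> (A=5 B=0 C=7)
Step 4: fill(B) -> (A=5 B=7 C=7)
Step 5: empty(A) -> (A=0 B=7 C=7)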